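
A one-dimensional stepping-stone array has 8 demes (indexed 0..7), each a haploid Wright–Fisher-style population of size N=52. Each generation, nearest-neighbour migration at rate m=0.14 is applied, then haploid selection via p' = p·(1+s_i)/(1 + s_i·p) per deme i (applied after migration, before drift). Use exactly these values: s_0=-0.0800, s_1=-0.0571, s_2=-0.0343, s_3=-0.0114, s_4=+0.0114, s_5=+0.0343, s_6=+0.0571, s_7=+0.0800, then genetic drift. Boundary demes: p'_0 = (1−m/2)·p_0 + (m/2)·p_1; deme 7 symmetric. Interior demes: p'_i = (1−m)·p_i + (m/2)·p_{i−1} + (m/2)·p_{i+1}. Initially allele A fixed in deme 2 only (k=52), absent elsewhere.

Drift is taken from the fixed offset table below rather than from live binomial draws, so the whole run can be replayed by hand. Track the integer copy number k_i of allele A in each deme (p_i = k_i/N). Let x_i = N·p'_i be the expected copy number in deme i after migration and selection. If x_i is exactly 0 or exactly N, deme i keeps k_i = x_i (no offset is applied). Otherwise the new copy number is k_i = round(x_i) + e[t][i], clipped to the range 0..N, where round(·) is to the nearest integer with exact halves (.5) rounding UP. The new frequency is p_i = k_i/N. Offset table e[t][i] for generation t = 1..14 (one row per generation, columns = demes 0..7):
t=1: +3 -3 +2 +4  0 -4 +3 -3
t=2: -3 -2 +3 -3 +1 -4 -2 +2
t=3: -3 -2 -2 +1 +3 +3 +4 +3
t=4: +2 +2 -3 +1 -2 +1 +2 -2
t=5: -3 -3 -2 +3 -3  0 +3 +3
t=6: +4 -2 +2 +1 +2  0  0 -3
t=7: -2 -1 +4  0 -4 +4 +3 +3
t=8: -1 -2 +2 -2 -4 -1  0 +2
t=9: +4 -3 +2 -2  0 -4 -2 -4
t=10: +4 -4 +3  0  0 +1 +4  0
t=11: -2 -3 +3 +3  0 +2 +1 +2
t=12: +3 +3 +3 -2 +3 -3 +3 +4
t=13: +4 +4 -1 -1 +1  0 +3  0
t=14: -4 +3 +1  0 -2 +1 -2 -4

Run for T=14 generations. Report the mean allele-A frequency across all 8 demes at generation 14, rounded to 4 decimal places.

t=0: k=[0 0 52 0 0 0 0 0]
t=1: x=[0.0000 3.4459 44.4987 3.6014 0.0000 0.0000 0.0000 0.0000] k=[0 0 46 8 0 0 0 0]
t=2: x=[0.0000 3.0469 39.7971 10.0070 0.5663 0.0000 0.0000 0.0000] k=[0 1 43 7 2 0 0 0]
t=3: x=[0.0644 3.6646 37.1729 9.0837 2.2341 0.1448 0.0000 0.0000] k=[0 2 35 10 5 3 0 0]
t=4: x=[0.1288 3.9500 30.5012 11.2983 5.2634 3.0247 0.2219 0.0000] k=[2 6 28 12 3 4 2 0]
t=5: x=[2.1050 6.9005 24.8868 12.3815 3.7391 3.9102 2.1096 0.1512] k=[0 4 23 15 1 4 5 3]
t=6: x=[0.2577 4.7882 20.6738 14.4600 2.2139 3.9823 5.0370 3.3749] k=[4 3 23 15 4 4 5 0]
t=7: x=[3.6376 4.2356 20.6043 14.6690 4.8193 4.1983 4.8173 0.3778] k=[2 3 25 15 1 8 8 3]
t=8: x=[1.9105 4.2356 22.3143 14.5993 2.4968 7.7293 8.0194 3.5994] k=[1 2 24 13 0 7 8 6]
t=9: x=[0.9860 3.2844 21.2501 12.7493 1.4155 6.7763 8.1650 6.5691] k=[5 0 23 11 1 3 6 3]
t=10: x=[4.3088 1.8521 20.1178 11.0400 1.8602 3.1689 5.8627 3.4498] k=[8 0 23 11 2 4 10 3]
t=11: x=[6.9241 2.0510 20.1178 11.1095 2.7999 4.4143 9.5141 3.7491] k=[5 0 23 14 3 6 11 6]
t=12: x=[4.3088 1.8521 20.3263 13.7438 4.0219 6.3250 10.7664 6.7917] k=[7 5 23 12 7 3 14 11]
t=13: x=[6.3785 6.0773 20.5348 12.3119 7.1395 4.1778 13.5694 11.9015] k=[10 10 20 11 8 4 17 12]
t=14: x=[9.3438 10.2090 18.2544 11.3181 8.0065 5.3497 16.3561 13.0893] k=[5 13 19 11 6 6 14 9]

0.1995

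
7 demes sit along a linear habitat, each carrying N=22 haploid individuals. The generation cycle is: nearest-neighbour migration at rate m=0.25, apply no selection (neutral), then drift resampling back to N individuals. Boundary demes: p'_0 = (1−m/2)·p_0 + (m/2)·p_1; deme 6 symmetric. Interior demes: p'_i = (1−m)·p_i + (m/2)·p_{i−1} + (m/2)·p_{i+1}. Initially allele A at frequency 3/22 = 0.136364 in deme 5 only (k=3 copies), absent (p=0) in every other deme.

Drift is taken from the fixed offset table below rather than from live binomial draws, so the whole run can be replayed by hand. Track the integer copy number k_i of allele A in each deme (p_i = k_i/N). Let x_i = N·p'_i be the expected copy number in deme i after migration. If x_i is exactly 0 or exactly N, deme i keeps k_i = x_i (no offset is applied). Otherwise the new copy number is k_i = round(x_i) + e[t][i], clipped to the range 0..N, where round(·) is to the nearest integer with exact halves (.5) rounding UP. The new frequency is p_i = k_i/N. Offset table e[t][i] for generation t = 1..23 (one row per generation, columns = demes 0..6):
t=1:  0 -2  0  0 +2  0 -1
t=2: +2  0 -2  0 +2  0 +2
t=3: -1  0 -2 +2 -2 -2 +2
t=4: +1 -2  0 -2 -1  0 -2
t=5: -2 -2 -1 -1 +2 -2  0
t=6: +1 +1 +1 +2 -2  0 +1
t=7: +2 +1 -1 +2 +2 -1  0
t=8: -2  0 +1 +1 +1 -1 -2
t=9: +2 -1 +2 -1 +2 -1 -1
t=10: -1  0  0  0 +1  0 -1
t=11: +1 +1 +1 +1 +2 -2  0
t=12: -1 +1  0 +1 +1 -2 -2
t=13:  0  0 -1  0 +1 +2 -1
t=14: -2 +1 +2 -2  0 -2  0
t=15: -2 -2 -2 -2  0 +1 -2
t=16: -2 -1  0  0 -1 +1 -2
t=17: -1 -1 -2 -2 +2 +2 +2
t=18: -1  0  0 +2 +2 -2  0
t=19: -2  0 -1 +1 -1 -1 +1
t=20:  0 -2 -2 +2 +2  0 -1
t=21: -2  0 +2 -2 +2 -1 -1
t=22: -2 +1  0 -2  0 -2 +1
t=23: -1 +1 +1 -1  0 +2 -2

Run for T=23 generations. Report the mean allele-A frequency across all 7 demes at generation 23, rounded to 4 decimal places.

0.1299

t=0: k=[0 0 0 0 0 3 0]
t=1: x=[0.0000 0.0000 0.0000 0.0000 0.3750 2.2500 0.3750] k=[0 0 0 0 2 2 0]
t=2: x=[0.0000 0.0000 0.0000 0.2500 1.7500 1.7500 0.2500] k=[0 0 0 0 4 2 2]
t=3: x=[0.0000 0.0000 0.0000 0.5000 3.2500 2.2500 2.0000] k=[0 0 0 3 1 0 4]
t=4: x=[0.0000 0.0000 0.3750 2.3750 1.1250 0.6250 3.5000] k=[0 0 0 0 0 1 2]
t=5: x=[0.0000 0.0000 0.0000 0.0000 0.1250 1.0000 1.8750] k=[0 0 0 0 2 0 2]
t=6: x=[0.0000 0.0000 0.0000 0.2500 1.5000 0.5000 1.7500] k=[0 0 0 2 0 1 3]
t=7: x=[0.0000 0.0000 0.2500 1.5000 0.3750 1.1250 2.7500] k=[0 0 0 4 2 0 3]
t=8: x=[0.0000 0.0000 0.5000 3.2500 2.0000 0.6250 2.6250] k=[0 0 2 4 3 0 1]
t=9: x=[0.0000 0.2500 2.0000 3.6250 2.7500 0.5000 0.8750] k=[0 0 4 3 5 0 0]
t=10: x=[0.0000 0.5000 3.3750 3.3750 4.1250 0.6250 0.0000] k=[0 1 3 3 5 1 0]
t=11: x=[0.1250 1.1250 2.7500 3.2500 4.2500 1.3750 0.1250] k=[1 2 4 4 6 0 0]
t=12: x=[1.1250 2.1250 3.7500 4.2500 5.0000 0.7500 0.0000] k=[0 3 4 5 6 0 0]
t=13: x=[0.3750 2.7500 4.0000 5.0000 5.1250 0.7500 0.0000] k=[0 3 3 5 6 3 0]
t=14: x=[0.3750 2.6250 3.2500 4.8750 5.5000 3.0000 0.3750] k=[0 4 5 3 6 1 0]
t=15: x=[0.5000 3.6250 4.6250 3.6250 5.0000 1.5000 0.1250] k=[0 2 3 2 5 3 0]
t=16: x=[0.2500 1.8750 2.7500 2.5000 4.3750 2.8750 0.3750] k=[0 1 3 3 3 4 0]
t=17: x=[0.1250 1.1250 2.7500 3.0000 3.1250 3.3750 0.5000] k=[0 0 1 1 5 5 3]
t=18: x=[0.0000 0.1250 0.8750 1.5000 4.5000 4.7500 3.2500] k=[0 0 1 4 7 3 3]
t=19: x=[0.0000 0.1250 1.2500 4.0000 6.1250 3.5000 3.0000] k=[0 0 0 5 5 3 4]
t=20: x=[0.0000 0.0000 0.6250 4.3750 4.7500 3.3750 3.8750] k=[0 0 0 6 7 3 3]
t=21: x=[0.0000 0.0000 0.7500 5.3750 6.3750 3.5000 3.0000] k=[0 0 3 3 8 3 2]
t=22: x=[0.0000 0.3750 2.6250 3.6250 6.7500 3.5000 2.1250] k=[0 1 3 2 7 2 3]
t=23: x=[0.1250 1.1250 2.6250 2.7500 5.7500 2.7500 2.8750] k=[0 2 4 2 6 5 1]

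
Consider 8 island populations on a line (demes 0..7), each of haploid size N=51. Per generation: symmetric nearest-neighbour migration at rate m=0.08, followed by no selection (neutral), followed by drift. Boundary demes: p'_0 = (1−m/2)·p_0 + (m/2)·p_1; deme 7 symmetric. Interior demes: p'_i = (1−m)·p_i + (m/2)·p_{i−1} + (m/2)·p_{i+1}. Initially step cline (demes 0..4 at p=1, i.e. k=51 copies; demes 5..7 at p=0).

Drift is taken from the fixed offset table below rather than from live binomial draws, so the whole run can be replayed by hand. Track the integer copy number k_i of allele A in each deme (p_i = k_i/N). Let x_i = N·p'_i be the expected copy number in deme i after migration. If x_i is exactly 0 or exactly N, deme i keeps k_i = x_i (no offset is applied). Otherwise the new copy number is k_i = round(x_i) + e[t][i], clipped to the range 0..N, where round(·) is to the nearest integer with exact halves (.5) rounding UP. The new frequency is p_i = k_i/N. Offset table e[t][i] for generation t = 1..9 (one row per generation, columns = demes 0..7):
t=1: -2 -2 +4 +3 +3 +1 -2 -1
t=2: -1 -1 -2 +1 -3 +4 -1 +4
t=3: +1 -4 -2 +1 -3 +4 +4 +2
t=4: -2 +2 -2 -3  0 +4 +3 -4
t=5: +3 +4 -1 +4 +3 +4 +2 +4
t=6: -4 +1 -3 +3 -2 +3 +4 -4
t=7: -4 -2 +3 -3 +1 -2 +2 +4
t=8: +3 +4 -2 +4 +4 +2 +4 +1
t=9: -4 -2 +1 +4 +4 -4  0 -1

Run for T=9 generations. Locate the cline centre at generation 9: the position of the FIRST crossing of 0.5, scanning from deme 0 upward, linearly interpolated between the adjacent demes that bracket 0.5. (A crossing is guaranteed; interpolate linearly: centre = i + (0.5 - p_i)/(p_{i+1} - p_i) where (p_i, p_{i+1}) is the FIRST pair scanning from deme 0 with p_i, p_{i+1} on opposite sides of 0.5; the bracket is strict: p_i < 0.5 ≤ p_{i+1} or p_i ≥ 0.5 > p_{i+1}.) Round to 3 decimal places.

t=0: k=[51 51 51 51 51 0 0 0]
t=1: x=[51.0000 51.0000 51.0000 51.0000 48.9600 2.0400 0.0000 0.0000] k=[51 51 51 51 51 3 0 0]
t=2: x=[51.0000 51.0000 51.0000 51.0000 49.0800 4.8000 0.1200 0.0000] k=[51 51 51 51 46 9 0 0]
t=3: x=[51.0000 51.0000 51.0000 50.8000 44.7200 10.1200 0.3600 0.0000] k=[51 51 51 51 42 14 4 0]
t=4: x=[51.0000 51.0000 51.0000 50.6400 41.2400 14.7200 4.2400 0.1600] k=[51 51 51 48 41 19 7 0]
t=5: x=[51.0000 51.0000 50.8800 47.8400 40.4000 19.4000 7.2000 0.2800] k=[51 51 50 51 43 23 9 4]
t=6: x=[51.0000 50.9600 50.0800 50.6400 42.5200 23.2400 9.3600 4.2000] k=[51 51 47 51 41 26 13 0]
t=7: x=[51.0000 50.8400 47.3200 50.4400 40.8000 26.0800 13.0000 0.5200] k=[51 49 50 47 42 24 15 5]
t=8: x=[50.9200 49.1200 49.8400 46.9200 41.4800 24.3600 14.9600 5.4000] k=[51 51 48 51 45 26 19 6]
t=9: x=[51.0000 50.8800 48.2400 50.6400 44.4800 26.4800 18.7600 6.5200] k=[51 49 49 51 48 22 19 6]

4.865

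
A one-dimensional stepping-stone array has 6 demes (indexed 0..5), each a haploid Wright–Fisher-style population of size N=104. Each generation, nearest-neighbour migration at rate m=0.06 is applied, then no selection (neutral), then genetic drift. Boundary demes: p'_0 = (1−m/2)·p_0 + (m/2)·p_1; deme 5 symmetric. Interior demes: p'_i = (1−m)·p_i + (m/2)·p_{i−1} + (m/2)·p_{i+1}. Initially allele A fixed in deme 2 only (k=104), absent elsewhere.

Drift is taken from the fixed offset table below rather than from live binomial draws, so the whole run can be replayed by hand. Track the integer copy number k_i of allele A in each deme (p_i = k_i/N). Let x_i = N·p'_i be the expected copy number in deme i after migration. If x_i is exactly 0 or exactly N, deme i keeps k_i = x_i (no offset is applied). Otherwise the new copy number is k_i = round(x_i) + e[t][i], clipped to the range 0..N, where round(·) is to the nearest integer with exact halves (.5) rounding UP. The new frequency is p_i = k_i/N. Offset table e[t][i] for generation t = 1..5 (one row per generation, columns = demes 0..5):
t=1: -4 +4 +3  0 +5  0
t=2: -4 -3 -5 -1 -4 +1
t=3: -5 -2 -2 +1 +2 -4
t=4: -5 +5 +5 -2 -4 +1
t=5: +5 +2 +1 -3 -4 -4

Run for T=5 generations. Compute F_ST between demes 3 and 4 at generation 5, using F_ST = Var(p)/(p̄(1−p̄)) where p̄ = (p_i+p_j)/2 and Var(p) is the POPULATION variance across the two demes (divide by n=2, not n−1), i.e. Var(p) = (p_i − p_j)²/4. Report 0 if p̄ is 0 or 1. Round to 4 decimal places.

t=0: k=[0 0 104 0 0 0]
t=1: x=[0.0000 3.1200 97.7600 3.1200 0.0000 0.0000] k=[0 7 101 3 0 0]
t=2: x=[0.2100 9.6100 95.2400 5.8500 0.0900 0.0000] k=[0 7 90 5 0 0]
t=3: x=[0.2100 9.2800 84.9600 7.4000 0.1500 0.0000] k=[0 7 83 8 2 0]
t=4: x=[0.2100 9.0700 78.4700 10.0700 2.1200 0.0600] k=[0 14 83 8 0 1]
t=5: x=[0.4200 15.6500 78.6800 10.0100 0.2700 0.9700] k=[5 18 80 7 0 0]

0.0348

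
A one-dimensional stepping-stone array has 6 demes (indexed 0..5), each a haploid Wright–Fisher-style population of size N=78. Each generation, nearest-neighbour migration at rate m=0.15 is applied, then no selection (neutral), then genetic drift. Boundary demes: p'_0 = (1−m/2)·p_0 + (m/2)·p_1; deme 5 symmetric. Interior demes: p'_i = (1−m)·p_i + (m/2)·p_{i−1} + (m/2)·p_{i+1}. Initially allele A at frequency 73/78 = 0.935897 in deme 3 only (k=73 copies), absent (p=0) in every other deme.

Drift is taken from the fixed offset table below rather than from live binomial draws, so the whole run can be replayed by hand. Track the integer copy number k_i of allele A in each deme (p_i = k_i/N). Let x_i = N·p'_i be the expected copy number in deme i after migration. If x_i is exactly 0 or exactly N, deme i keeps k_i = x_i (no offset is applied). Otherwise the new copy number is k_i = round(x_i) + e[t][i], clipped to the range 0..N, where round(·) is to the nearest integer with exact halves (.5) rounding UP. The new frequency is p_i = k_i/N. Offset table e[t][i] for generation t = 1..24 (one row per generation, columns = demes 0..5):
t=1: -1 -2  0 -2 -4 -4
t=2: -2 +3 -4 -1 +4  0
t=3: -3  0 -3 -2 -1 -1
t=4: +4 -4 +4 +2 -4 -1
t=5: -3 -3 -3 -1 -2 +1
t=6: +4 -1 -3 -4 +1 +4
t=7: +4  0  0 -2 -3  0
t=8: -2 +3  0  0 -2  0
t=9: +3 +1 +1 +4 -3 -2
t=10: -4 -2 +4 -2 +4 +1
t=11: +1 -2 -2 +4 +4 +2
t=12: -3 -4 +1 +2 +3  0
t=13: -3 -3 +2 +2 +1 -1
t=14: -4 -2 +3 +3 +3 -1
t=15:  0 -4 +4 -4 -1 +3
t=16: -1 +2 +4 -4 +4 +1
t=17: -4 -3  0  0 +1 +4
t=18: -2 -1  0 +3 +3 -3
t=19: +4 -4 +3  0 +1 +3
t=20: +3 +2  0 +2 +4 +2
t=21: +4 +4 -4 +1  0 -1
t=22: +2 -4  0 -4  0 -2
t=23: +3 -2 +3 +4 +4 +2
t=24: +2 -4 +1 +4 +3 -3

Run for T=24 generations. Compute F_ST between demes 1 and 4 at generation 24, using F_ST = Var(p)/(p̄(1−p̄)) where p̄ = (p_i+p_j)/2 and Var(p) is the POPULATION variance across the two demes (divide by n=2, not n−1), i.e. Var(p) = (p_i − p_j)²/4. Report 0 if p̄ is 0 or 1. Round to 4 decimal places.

t=0: k=[0 0 0 73 0 0]
t=1: x=[0.0000 0.0000 5.4750 62.0500 5.4750 0.0000] k=[0 0 5 60 1 0]
t=2: x=[0.0000 0.3750 8.7500 51.4500 5.3500 0.0750] k=[0 3 5 50 9 0]
t=3: x=[0.2250 2.9250 8.2250 43.5500 11.4000 0.6750] k=[0 3 5 42 10 0]
t=4: x=[0.2250 2.9250 7.6250 36.8250 11.6500 0.7500] k=[4 0 12 39 8 0]
t=5: x=[3.7000 1.2000 13.1250 34.6500 9.7250 0.6000] k=[1 0 10 34 8 2]
t=6: x=[0.9250 0.8250 11.0500 30.2500 9.5000 2.4500] k=[5 0 8 26 11 6]
t=7: x=[4.6250 0.9750 8.7500 23.5250 11.7500 6.3750] k=[9 1 9 22 9 6]
t=8: x=[8.4000 2.2000 9.3750 20.0500 9.7500 6.2250] k=[6 5 9 20 8 6]
t=9: x=[5.9250 5.3750 9.5250 18.2750 8.7500 6.1500] k=[9 6 11 22 6 4]
t=10: x=[8.7750 6.6000 11.4500 19.9750 7.0500 4.1500] k=[5 5 15 18 11 5]
t=11: x=[5.0000 5.7500 14.4750 17.2500 11.0750 5.4500] k=[6 4 12 21 15 7]
t=12: x=[5.8500 4.7500 12.0750 19.8750 14.8500 7.6000] k=[3 1 13 22 18 8]
t=13: x=[2.8500 2.0500 12.7750 21.0250 17.5500 8.7500] k=[0 0 15 23 19 8]
t=14: x=[0.0000 1.1250 14.4750 22.1000 18.4750 8.8250] k=[0 0 17 25 21 8]
t=15: x=[0.0000 1.2750 16.3250 24.1000 20.3250 8.9750] k=[0 0 20 20 19 12]
t=16: x=[0.0000 1.5000 18.5000 19.9250 18.5500 12.5250] k=[0 4 23 16 23 14]
t=17: x=[0.3000 5.1250 21.0500 17.0500 21.8000 14.6750] k=[0 2 21 17 23 19]
t=18: x=[0.1500 3.2750 19.2750 17.7500 22.2500 19.3000] k=[0 2 19 21 25 16]
t=19: x=[0.1500 3.1250 17.8750 21.1500 24.0250 16.6750] k=[4 0 21 21 25 20]
t=20: x=[3.7000 1.8750 19.4250 21.3000 24.3250 20.3750] k=[7 4 19 23 28 22]
t=21: x=[6.7750 5.3500 18.1750 23.0750 27.1750 22.4500] k=[11 9 14 24 27 21]
t=22: x=[10.8500 9.5250 14.3750 23.4750 26.3250 21.4500] k=[13 6 14 19 26 19]
t=23: x=[12.4750 7.1250 13.7750 19.1500 24.9500 19.5250] k=[15 5 17 23 29 22]
t=24: x=[14.2500 6.6500 16.5500 23.0000 28.0250 22.5250] k=[16 3 18 27 31 20]

0.1890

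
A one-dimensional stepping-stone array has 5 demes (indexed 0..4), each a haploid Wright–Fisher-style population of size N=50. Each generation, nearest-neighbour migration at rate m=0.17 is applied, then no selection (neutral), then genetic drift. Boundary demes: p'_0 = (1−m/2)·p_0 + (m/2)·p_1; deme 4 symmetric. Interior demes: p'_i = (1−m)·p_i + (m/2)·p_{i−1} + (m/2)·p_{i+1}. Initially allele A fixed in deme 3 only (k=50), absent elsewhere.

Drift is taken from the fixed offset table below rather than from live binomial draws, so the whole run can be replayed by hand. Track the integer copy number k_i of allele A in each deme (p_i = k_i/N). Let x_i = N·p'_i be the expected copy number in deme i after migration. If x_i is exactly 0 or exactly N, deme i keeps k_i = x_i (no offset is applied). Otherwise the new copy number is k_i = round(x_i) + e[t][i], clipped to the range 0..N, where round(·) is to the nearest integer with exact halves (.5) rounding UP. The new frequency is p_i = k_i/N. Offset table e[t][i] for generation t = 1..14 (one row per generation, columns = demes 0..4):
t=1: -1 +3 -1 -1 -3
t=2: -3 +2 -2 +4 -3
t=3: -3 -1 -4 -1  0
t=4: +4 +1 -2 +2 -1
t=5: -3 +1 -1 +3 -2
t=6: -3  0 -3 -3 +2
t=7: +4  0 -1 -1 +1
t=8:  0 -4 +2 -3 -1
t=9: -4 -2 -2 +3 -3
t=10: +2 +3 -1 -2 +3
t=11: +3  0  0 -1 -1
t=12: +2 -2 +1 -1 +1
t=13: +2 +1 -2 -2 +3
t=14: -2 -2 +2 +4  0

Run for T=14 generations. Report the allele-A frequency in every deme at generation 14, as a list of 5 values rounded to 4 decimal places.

t=0: k=[0 0 0 50 0]
t=1: x=[0.0000 0.0000 4.2500 41.5000 4.2500] k=[0 0 3 41 1]
t=2: x=[0.0000 0.2550 5.9750 34.3700 4.4000] k=[0 2 4 38 1]
t=3: x=[0.1700 2.0000 6.7200 31.9650 4.1450] k=[0 1 3 31 4]
t=4: x=[0.0850 1.0850 5.2100 26.3250 6.2950] k=[4 2 3 28 5]
t=5: x=[3.8300 2.2550 5.0400 23.9200 6.9550] k=[1 3 4 27 5]
t=6: x=[1.1700 2.9150 5.8700 23.1750 6.8700] k=[0 3 3 20 9]
t=7: x=[0.2550 2.7450 4.4450 17.6200 9.9350] k=[4 3 3 17 11]
t=8: x=[3.9150 3.0850 4.1900 15.3000 11.5100] k=[4 0 6 12 11]
t=9: x=[3.6600 0.8500 6.0000 11.4050 11.0850] k=[0 0 4 14 8]
t=10: x=[0.0000 0.3400 4.5100 12.6400 8.5100] k=[0 3 4 11 12]
t=11: x=[0.2550 2.8300 4.5100 10.4900 11.9150] k=[3 3 5 9 11]
t=12: x=[3.0000 3.1700 5.1700 8.8300 10.8300] k=[5 1 6 8 12]
t=13: x=[4.6600 1.7650 5.7450 8.1700 11.6600] k=[7 3 4 6 15]
t=14: x=[6.6600 3.4250 4.0850 6.5950 14.2350] k=[5 1 6 11 14]

[0.1000, 0.0200, 0.1200, 0.2200, 0.2800]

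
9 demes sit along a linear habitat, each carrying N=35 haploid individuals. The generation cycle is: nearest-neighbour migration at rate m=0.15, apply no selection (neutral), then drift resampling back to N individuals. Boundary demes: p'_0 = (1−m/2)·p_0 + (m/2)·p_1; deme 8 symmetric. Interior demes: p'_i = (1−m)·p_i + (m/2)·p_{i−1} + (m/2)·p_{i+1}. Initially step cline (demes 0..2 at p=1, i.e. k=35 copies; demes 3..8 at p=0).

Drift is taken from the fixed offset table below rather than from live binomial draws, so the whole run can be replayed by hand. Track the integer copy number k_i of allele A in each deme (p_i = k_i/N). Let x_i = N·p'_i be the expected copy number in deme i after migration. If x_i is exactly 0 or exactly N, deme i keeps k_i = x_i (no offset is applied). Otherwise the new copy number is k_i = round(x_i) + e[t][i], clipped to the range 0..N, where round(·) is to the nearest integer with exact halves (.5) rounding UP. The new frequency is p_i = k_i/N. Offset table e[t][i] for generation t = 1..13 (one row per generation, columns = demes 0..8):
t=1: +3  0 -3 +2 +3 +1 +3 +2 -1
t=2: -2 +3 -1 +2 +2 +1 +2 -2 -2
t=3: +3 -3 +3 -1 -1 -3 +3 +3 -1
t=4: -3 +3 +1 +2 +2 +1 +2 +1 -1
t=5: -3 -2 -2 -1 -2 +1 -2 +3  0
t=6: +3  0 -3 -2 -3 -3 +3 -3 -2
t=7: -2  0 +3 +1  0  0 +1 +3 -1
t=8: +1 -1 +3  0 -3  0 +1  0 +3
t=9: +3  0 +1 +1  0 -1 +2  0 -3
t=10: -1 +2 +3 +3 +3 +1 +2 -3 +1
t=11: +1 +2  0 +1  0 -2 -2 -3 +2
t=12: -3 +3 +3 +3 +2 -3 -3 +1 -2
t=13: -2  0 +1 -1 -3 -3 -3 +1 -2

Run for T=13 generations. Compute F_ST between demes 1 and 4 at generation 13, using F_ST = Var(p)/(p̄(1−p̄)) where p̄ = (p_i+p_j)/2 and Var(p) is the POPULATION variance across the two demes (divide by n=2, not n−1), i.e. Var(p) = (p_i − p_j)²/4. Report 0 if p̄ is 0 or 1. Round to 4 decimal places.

t=0: k=[35 35 35 0 0 0 0 0 0]
t=1: x=[35.0000 35.0000 32.3750 2.6250 0.0000 0.0000 0.0000 0.0000 0.0000] k=[35 35 29 5 0 0 0 0 0]
t=2: x=[35.0000 34.5500 27.6500 6.4250 0.3750 0.0000 0.0000 0.0000 0.0000] k=[35 35 27 8 2 0 0 0 0]
t=3: x=[35.0000 34.4000 26.1750 8.9750 2.3000 0.1500 0.0000 0.0000 0.0000] k=[35 31 29 8 1 0 0 0 0]
t=4: x=[34.7000 31.1500 27.5750 9.0500 1.4500 0.0750 0.0000 0.0000 0.0000] k=[32 34 29 11 3 1 0 0 0]
t=5: x=[32.1500 33.4750 28.0250 11.7500 3.4500 1.0750 0.0750 0.0000 0.0000] k=[29 31 26 11 1 2 0 0 0]
t=6: x=[29.1500 30.4750 25.2500 11.3750 1.8250 1.7750 0.1500 0.0000 0.0000] k=[32 30 22 9 0 0 3 0 0]
t=7: x=[31.8500 29.5500 21.6250 9.3000 0.6750 0.2250 2.5500 0.2250 0.0000] k=[30 30 25 10 1 0 4 3 0]
t=8: x=[30.0000 29.6250 24.2500 10.4500 1.6000 0.3750 3.6250 2.8500 0.2250] k=[31 29 27 10 0 0 5 3 3]
t=9: x=[30.8500 29.0000 25.8750 10.5250 0.7500 0.3750 4.4750 3.1500 3.0000] k=[34 29 27 12 1 0 6 3 0]
t=10: x=[33.6250 29.2250 26.0250 12.3000 1.7500 0.5250 5.3250 3.0000 0.2250] k=[33 31 29 15 5 2 7 0 1]
t=11: x=[32.8500 31.0000 28.1000 15.3000 5.5250 2.6000 6.1000 0.6000 0.9250] k=[34 33 28 16 6 1 4 0 3]
t=12: x=[33.9250 32.7000 27.4750 16.1500 6.3750 1.6000 3.4750 0.5250 2.7750] k=[31 35 30 19 8 0 0 2 1]
t=13: x=[31.3000 34.3250 29.5500 19.0000 8.2250 0.6000 0.1500 1.7750 1.0750] k=[29 34 31 18 5 0 0 3 0]

0.6956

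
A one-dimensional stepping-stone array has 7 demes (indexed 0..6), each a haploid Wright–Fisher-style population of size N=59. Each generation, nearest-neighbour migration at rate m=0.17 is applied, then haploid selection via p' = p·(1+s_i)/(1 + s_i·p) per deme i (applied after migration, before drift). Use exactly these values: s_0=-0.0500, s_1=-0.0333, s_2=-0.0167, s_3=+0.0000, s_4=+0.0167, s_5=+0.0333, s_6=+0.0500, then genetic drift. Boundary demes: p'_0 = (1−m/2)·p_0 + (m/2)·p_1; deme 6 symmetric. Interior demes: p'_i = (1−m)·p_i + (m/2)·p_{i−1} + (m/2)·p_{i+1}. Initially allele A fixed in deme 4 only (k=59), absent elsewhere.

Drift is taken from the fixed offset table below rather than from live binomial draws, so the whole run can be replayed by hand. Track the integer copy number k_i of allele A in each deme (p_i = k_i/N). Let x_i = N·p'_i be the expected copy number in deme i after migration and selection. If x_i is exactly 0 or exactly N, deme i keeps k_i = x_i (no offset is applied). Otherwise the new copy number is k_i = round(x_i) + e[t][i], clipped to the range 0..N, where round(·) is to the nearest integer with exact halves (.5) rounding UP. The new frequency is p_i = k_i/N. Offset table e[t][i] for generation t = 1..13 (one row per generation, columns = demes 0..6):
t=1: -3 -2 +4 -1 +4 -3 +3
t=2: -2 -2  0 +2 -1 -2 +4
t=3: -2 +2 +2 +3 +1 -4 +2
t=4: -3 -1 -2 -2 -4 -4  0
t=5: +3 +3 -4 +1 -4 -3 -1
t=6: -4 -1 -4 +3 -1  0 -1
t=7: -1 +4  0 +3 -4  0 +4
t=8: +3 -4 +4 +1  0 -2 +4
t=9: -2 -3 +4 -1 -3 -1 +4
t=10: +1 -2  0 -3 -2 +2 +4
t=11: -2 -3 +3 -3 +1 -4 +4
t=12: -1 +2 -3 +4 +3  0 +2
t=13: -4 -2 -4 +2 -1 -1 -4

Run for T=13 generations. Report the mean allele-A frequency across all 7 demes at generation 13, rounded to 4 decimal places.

0.1525

t=0: k=[0 0 0 0 59 0 0]
t=1: x=[0.0000 0.0000 0.0000 5.0150 49.1071 5.1674 0.0000] k=[0 0 0 4 53 2 0]
t=2: x=[0.0000 0.0000 0.3344 7.8250 44.6804 6.3482 0.1785] k=[0 0 0 10 44 4 4]
t=3: x=[0.0000 0.0000 0.8360 12.0400 37.9348 7.6146 4.1858] k=[0 0 3 15 39 4 6]
t=4: x=[0.0000 0.2465 3.7061 16.0200 34.2233 7.3533 6.0914] k=[0 0 2 14 30 3 6]
t=5: x=[0.0000 0.1644 2.8047 14.3400 26.5867 5.7169 6.0030] k=[0 3 0 15 23 3 5]
t=6: x=[0.2423 2.4105 1.5051 14.4050 20.8427 5.0184 5.0508] k=[0 1 0 17 20 5 4]
t=7: x=[0.0808 0.8027 1.5051 15.8100 18.6808 6.3739 4.2745] k=[0 5 2 19 15 6 8]
t=8: x=[0.4039 4.1864 3.6420 17.2150 14.7575 7.1380 8.1673] k=[3 0 8 18 15 5 12]
t=9: x=[2.6138 0.9043 8.0522 16.8950 14.5861 6.6355 11.8606] k=[1 0 12 16 12 6 16]
t=10: x=[0.8699 1.0689 11.1667 15.3200 11.9874 7.5736 15.7059] k=[2 0 11 12 10 10 20]
t=11: x=[1.7412 1.0689 10.0093 11.7450 10.3102 11.1431 19.7864] k=[0 0 13 9 11 7 24]
t=12: x=[0.0000 1.0689 11.3993 9.5100 10.6336 9.0328 23.2386] k=[0 3 8 14 14 9 25]
t=13: x=[0.2423 3.0699 7.9682 13.4900 13.7489 11.0767 24.3345] k=[0 1 4 15 13 10 20]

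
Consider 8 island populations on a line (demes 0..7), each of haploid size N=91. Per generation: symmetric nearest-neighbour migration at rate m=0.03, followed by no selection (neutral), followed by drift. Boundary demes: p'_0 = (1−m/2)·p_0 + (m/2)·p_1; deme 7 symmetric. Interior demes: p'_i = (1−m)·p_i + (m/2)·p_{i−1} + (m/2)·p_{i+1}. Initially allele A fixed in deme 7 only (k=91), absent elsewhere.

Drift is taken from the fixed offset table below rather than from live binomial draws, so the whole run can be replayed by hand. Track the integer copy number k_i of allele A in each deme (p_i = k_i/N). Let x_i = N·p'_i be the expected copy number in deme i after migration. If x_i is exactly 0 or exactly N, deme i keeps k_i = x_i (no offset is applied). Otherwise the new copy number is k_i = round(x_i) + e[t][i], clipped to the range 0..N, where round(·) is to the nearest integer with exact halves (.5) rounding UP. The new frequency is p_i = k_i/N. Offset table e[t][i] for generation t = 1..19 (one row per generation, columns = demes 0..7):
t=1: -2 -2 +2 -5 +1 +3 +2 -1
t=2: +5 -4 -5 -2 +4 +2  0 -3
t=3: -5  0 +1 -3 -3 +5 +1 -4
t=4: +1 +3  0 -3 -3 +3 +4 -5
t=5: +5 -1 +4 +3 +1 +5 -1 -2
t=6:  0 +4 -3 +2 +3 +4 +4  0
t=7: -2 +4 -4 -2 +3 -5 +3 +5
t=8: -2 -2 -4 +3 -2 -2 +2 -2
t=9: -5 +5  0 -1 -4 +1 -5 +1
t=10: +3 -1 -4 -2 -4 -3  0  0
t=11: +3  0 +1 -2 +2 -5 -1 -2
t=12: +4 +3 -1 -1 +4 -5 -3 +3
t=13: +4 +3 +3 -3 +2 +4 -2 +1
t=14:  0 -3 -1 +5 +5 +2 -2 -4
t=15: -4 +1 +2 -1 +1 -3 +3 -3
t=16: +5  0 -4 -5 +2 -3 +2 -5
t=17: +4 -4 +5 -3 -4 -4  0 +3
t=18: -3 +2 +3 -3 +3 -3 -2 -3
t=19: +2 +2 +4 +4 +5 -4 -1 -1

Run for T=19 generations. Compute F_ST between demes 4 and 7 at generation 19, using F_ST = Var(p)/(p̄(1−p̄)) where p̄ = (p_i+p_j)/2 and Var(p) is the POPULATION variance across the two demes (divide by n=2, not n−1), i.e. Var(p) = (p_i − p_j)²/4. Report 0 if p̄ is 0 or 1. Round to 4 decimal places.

0.1219

t=0: k=[0 0 0 0 0 0 0 91]
t=1: x=[0.0000 0.0000 0.0000 0.0000 0.0000 0.0000 1.3650 89.6350] k=[0 0 0 0 0 0 3 89]
t=2: x=[0.0000 0.0000 0.0000 0.0000 0.0000 0.0450 4.2450 87.7100] k=[0 0 0 0 0 2 4 85]
t=3: x=[0.0000 0.0000 0.0000 0.0000 0.0300 2.0000 5.1850 83.7850] k=[0 0 0 0 0 7 6 80]
t=4: x=[0.0000 0.0000 0.0000 0.0000 0.1050 6.8800 7.1250 78.8900] k=[0 0 0 0 0 10 11 74]
t=5: x=[0.0000 0.0000 0.0000 0.0000 0.1500 9.8650 11.9300 73.0550] k=[0 0 0 0 1 15 11 71]
t=6: x=[0.0000 0.0000 0.0000 0.0150 1.1950 14.7300 11.9600 70.1000] k=[0 0 0 2 4 19 16 70]
t=7: x=[0.0000 0.0000 0.0300 2.0000 4.1950 18.7300 16.8550 69.1900] k=[0 0 0 0 7 14 20 74]
t=8: x=[0.0000 0.0000 0.0000 0.1050 7.0000 13.9850 20.7200 73.1900] k=[0 0 0 3 5 12 23 71]
t=9: x=[0.0000 0.0000 0.0450 2.9850 5.0750 12.0600 23.5550 70.2800] k=[0 0 0 2 1 13 19 71]
t=10: x=[0.0000 0.0000 0.0300 1.9550 1.1950 12.9100 19.6900 70.2200] k=[0 0 0 0 0 10 20 70]
t=11: x=[0.0000 0.0000 0.0000 0.0000 0.1500 10.0000 20.6000 69.2500] k=[0 0 0 0 2 5 20 67]
t=12: x=[0.0000 0.0000 0.0000 0.0300 2.0150 5.1800 20.4800 66.2950] k=[0 0 0 0 6 0 17 69]
t=13: x=[0.0000 0.0000 0.0000 0.0900 5.8200 0.3450 17.5250 68.2200] k=[0 0 0 0 8 4 16 69]
t=14: x=[0.0000 0.0000 0.0000 0.1200 7.8200 4.2400 16.6150 68.2050] k=[0 0 0 5 13 6 15 64]
t=15: x=[0.0000 0.0000 0.0750 5.0450 12.7750 6.2400 15.6000 63.2650] k=[0 0 2 4 14 3 19 60]
t=16: x=[0.0000 0.0300 2.0000 4.1200 13.6850 3.4050 19.3750 59.3850] k=[0 0 0 0 16 0 21 54]
t=17: x=[0.0000 0.0000 0.0000 0.2400 15.5200 0.5550 21.1800 53.5050] k=[0 0 0 0 12 0 21 57]
t=18: x=[0.0000 0.0000 0.0000 0.1800 11.6400 0.4950 21.2250 56.4600] k=[0 0 0 0 15 0 19 53]
t=19: x=[0.0000 0.0000 0.0000 0.2250 14.5500 0.5100 19.2250 52.4900] k=[0 0 0 4 20 0 18 51]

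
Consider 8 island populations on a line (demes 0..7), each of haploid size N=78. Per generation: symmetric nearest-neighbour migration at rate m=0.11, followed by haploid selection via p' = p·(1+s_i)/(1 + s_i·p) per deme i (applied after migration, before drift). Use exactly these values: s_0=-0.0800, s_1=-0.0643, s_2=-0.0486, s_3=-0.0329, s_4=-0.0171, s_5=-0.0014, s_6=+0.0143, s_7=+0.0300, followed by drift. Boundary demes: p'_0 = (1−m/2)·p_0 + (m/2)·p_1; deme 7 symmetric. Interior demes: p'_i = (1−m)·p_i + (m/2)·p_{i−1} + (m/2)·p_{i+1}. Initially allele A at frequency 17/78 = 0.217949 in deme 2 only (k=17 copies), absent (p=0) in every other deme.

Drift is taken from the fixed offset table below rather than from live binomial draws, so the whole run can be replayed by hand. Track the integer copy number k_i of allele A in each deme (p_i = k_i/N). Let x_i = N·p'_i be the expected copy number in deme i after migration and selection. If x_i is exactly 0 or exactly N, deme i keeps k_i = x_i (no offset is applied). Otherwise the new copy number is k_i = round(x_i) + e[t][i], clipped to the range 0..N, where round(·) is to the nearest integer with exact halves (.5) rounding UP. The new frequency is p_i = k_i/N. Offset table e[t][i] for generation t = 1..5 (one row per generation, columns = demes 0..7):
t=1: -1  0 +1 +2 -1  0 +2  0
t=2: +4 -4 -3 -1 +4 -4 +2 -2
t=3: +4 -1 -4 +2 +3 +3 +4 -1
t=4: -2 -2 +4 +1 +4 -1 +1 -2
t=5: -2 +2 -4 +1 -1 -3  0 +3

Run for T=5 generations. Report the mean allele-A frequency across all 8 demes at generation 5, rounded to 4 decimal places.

t=0: k=[0 0 17 0 0 0 0 0]
t=1: x=[0.0000 0.8756 14.5317 0.9046 0.0000 0.0000 0.0000 0.0000] k=[0 1 16 3 0 0 0 0]
t=2: x=[0.0506 1.6586 13.8823 3.4384 0.1622 0.0000 0.0000 0.0000] k=[4 0 11 2 4 0 0 0]
t=3: x=[3.4911 0.7725 9.4773 2.5221 3.6101 0.2197 0.0000 0.0000] k=[7 0 5 5 7 3 0 0]
t=4: x=[6.1274 0.6179 4.5086 4.9526 6.5655 3.0509 0.1674 0.0000] k=[4 0 9 6 11 2 1 0]
t=5: x=[3.4911 0.6694 7.9761 6.2451 10.0777 2.4367 1.0141 0.0566] k=[1 3 4 7 9 0 1 3]

0.0449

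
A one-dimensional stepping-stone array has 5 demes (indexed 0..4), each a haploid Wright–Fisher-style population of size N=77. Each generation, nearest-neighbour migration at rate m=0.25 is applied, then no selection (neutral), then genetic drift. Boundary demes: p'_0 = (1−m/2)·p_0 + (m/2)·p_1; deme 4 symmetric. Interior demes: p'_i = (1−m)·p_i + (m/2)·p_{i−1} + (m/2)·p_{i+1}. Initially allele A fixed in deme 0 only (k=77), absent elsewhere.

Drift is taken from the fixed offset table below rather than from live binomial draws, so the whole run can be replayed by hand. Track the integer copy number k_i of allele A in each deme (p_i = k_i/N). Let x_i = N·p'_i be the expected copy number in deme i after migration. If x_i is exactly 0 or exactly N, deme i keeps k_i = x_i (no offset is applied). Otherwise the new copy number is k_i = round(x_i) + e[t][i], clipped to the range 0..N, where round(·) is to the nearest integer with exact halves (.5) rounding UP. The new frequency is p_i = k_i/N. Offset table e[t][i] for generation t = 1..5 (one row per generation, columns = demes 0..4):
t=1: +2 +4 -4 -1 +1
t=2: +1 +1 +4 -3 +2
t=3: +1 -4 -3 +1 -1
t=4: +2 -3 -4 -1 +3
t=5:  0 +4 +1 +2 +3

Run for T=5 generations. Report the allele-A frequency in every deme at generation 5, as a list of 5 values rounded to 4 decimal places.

t=0: k=[77 0 0 0 0]
t=1: x=[67.3750 9.6250 0.0000 0.0000 0.0000] k=[69 14 0 0 0]
t=2: x=[62.1250 19.1250 1.7500 0.0000 0.0000] k=[63 20 6 0 0]
t=3: x=[57.6250 23.6250 7.0000 0.7500 0.0000] k=[59 20 4 2 0]
t=4: x=[54.1250 22.8750 5.7500 2.0000 0.2500] k=[56 20 2 1 3]
t=5: x=[51.5000 22.2500 4.1250 1.3750 2.7500] k=[52 26 5 3 6]

[0.6753, 0.3377, 0.0649, 0.0390, 0.0779]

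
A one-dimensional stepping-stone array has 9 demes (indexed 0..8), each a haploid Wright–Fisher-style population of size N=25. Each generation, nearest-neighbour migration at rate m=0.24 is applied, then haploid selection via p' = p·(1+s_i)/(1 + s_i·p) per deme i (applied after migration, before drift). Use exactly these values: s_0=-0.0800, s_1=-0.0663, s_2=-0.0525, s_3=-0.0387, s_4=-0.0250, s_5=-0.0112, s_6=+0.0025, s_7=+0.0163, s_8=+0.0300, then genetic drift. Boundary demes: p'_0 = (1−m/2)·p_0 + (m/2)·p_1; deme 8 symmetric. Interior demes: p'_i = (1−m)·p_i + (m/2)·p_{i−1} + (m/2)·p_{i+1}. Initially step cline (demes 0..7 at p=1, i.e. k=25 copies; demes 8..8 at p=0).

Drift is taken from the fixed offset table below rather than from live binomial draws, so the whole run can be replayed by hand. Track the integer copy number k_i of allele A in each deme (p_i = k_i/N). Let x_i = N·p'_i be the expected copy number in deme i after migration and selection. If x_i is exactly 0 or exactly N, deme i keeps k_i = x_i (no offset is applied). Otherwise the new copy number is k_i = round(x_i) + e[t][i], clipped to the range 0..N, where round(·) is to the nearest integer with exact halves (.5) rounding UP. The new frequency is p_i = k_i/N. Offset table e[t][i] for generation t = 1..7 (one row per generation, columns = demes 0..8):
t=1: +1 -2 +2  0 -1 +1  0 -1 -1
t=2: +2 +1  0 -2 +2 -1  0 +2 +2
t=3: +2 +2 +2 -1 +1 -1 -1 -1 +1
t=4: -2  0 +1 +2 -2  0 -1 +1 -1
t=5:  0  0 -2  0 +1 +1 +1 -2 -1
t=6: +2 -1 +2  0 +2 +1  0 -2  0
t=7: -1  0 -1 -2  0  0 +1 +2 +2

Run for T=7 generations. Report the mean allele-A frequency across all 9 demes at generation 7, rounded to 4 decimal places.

t=0: k=[25 25 25 25 25 25 25 25 0]
t=1: x=[25.0000 25.0000 25.0000 25.0000 25.0000 25.0000 25.0000 22.0424 3.0789] k=[25 25 25 25 25 25 25 21 2]
t=2: x=[25.0000 25.0000 25.0000 25.0000 25.0000 25.0000 24.5212 19.2717 4.3859] k=[25 25 25 25 25 25 25 21 6]
t=3: x=[25.0000 25.0000 25.0000 25.0000 25.0000 25.0000 24.5212 19.7474 7.9595] k=[25 25 25 25 25 25 24 19 9]
t=4: x=[25.0000 25.0000 25.0000 25.0000 25.0000 24.8786 23.5235 18.4782 10.3790] k=[25 25 25 25 25 25 23 19 9]
t=5: x=[25.0000 25.0000 25.0000 25.0000 25.0000 24.7573 22.7651 18.3591 10.3790] k=[25 25 25 25 25 25 24 16 9]
t=6: x=[25.0000 25.0000 25.0000 25.0000 25.0000 24.8786 23.1643 16.2124 10.0169] k=[25 25 25 25 25 25 23 14 10]
t=7: x=[25.0000 25.0000 25.0000 25.0000 25.0000 24.7573 22.1663 14.6981 10.6603] k=[25 25 25 25 25 25 23 17 13]

0.9022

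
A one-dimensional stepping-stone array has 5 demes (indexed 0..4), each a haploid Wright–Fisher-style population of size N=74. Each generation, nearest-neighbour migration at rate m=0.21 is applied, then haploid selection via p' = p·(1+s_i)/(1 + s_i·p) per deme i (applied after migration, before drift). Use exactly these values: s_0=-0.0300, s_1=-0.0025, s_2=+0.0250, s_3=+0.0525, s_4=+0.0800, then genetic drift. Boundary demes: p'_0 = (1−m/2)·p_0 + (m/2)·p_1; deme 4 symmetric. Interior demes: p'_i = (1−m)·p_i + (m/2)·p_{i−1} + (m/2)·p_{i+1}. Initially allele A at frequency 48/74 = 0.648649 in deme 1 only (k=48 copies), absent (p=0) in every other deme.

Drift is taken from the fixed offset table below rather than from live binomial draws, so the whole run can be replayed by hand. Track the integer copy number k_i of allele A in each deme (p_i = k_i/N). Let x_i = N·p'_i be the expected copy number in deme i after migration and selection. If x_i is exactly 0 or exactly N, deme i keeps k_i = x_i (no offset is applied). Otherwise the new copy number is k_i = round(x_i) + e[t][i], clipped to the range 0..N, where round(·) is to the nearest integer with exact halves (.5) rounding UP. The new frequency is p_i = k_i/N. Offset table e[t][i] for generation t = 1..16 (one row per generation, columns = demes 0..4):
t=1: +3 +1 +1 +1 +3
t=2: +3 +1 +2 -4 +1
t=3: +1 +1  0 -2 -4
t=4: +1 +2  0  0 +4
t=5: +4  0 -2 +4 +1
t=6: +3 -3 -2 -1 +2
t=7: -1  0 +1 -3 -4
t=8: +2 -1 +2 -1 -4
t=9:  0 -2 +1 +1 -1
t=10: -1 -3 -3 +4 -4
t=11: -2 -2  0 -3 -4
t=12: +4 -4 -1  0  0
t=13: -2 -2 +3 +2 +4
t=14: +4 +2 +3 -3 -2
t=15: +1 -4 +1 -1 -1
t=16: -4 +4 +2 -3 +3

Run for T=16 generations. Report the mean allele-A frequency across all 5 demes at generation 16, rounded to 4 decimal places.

0.1703

t=0: k=[0 48 0 0 0]
t=1: x=[4.8988 37.8737 5.1572 0.0000 0.0000] k=[8 39 6 0 0]
t=2: x=[10.9674 32.2345 9.0289 0.6628 0.0000] k=[14 33 11 0 0]
t=3: x=[15.6164 28.6510 12.4079 1.2146 0.0000] k=[17 30 12 0 0]
t=4: x=[17.9477 26.7023 12.8907 1.3250 0.0000] k=[19 29 13 1 0]
t=5: x=[19.6079 26.2276 13.6934 2.2647 0.1134] k=[24 26 12 6 1]
t=6: x=[23.7165 24.2791 13.1042 6.3978 1.6443] k=[27 21 11 5 4]
t=7: x=[25.8553 20.5428 11.6605 5.7924 4.4138] k=[25 21 13 3 0]
t=8: x=[24.0826 20.5428 13.0533 3.9207 0.3401] k=[26 20 15 3 0]
t=9: x=[24.8646 20.0684 14.5515 4.1405 0.3401] k=[25 18 16 5 0]
t=10: x=[23.7709 18.4903 15.3533 5.9020 0.5667] k=[23 15 12 10 0]
t=11: x=[21.6901 15.4943 12.3571 9.5787 1.1327] k=[20 13 12 7 0]
t=12: x=[18.8341 13.6022 11.8232 7.1122 0.7932] k=[23 10 11 7 1]
t=13: x=[21.1716 11.4458 10.6990 7.1122 1.7573] k=[19 9 14 9 6]
t=14: x=[17.5391 10.5523 13.2159 9.6306 6.7740] k=[22 13 16 7 5]
t=15: x=[20.5992 14.2312 15.0336 8.0967 5.5953] k=[22 10 16 7 5]
t=16: x=[20.2884 11.8650 14.7139 8.0967 5.5953] k=[16 16 17 5 9]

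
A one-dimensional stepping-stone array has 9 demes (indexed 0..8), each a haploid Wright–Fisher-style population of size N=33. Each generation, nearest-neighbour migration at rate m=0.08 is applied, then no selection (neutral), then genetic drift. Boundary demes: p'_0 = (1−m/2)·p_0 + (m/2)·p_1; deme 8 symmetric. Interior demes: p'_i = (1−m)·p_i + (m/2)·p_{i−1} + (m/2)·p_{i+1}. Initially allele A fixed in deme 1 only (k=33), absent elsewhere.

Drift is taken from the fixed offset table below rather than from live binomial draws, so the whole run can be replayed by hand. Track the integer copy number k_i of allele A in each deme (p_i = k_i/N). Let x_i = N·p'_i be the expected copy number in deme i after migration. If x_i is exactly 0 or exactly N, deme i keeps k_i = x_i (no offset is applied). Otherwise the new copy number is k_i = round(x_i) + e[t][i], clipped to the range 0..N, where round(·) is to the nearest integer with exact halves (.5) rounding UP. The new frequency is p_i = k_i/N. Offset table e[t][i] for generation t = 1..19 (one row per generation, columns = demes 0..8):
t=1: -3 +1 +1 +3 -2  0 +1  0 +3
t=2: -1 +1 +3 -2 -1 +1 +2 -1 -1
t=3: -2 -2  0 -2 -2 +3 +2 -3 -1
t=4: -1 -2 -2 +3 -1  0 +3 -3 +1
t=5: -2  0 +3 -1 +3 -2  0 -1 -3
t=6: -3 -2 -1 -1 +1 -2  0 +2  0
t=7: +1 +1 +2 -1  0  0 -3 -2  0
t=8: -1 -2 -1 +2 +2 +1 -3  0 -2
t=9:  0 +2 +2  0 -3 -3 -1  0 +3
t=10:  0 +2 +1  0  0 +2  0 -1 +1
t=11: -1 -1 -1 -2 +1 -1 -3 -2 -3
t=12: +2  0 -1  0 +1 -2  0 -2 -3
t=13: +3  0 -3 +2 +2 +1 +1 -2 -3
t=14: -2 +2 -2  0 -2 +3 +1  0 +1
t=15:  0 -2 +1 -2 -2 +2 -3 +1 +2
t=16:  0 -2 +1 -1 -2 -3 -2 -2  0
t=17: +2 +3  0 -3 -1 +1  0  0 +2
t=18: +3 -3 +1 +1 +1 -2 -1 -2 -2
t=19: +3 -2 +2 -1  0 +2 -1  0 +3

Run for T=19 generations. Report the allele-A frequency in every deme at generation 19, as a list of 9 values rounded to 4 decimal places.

t=0: k=[0 33 0 0 0 0 0 0 0]
t=1: x=[1.3200 30.3600 1.3200 0.0000 0.0000 0.0000 0.0000 0.0000 0.0000] k=[0 31 2 0 0 0 0 0 0]
t=2: x=[1.2400 28.6000 3.0800 0.0800 0.0000 0.0000 0.0000 0.0000 0.0000] k=[0 30 6 0 0 0 0 0 0]
t=3: x=[1.2000 27.8400 6.7200 0.2400 0.0000 0.0000 0.0000 0.0000 0.0000] k=[0 26 7 0 0 0 0 0 0]
t=4: x=[1.0400 24.2000 7.4800 0.2800 0.0000 0.0000 0.0000 0.0000 0.0000] k=[0 22 5 3 0 0 0 0 0]
t=5: x=[0.8800 20.4400 5.6000 2.9600 0.1200 0.0000 0.0000 0.0000 0.0000] k=[0 20 9 2 3 0 0 0 0]
t=6: x=[0.8000 18.7600 9.1600 2.3200 2.8400 0.1200 0.0000 0.0000 0.0000] k=[0 17 8 1 4 0 0 0 0]
t=7: x=[0.6800 15.9600 8.0800 1.4000 3.7200 0.1600 0.0000 0.0000 0.0000] k=[2 17 10 0 4 0 0 0 0]
t=8: x=[2.6000 16.1200 9.8800 0.5600 3.6800 0.1600 0.0000 0.0000 0.0000] k=[2 14 9 3 6 1 0 0 0]
t=9: x=[2.4800 13.3200 8.9600 3.3600 5.6800 1.1600 0.0400 0.0000 0.0000] k=[2 15 11 3 3 0 0 0 0]
t=10: x=[2.5200 14.3200 10.8400 3.3200 2.8800 0.1200 0.0000 0.0000 0.0000] k=[3 16 12 3 3 2 0 0 0]
t=11: x=[3.5200 15.3200 11.8000 3.3600 2.9600 1.9600 0.0800 0.0000 0.0000] k=[3 14 11 1 4 1 0 0 0]
t=12: x=[3.4400 13.4400 10.7200 1.5200 3.7600 1.0800 0.0400 0.0000 0.0000] k=[5 13 10 2 5 0 0 0 0]
t=13: x=[5.3200 12.5600 9.8000 2.4400 4.6800 0.2000 0.0000 0.0000 0.0000] k=[8 13 7 4 7 1 0 0 0]
t=14: x=[8.2000 12.5600 7.1200 4.2400 6.6400 1.2000 0.0400 0.0000 0.0000] k=[6 15 5 4 5 4 1 0 0]
t=15: x=[6.3600 14.2400 5.3600 4.0800 4.9200 3.9200 1.0800 0.0400 0.0000] k=[6 12 6 2 3 6 0 1 0]
t=16: x=[6.2400 11.5200 6.0800 2.2000 3.0800 5.6400 0.2800 0.9200 0.0400] k=[6 10 7 1 1 3 0 0 0]
t=17: x=[6.1600 9.7200 6.8800 1.2400 1.0800 2.8000 0.1200 0.0000 0.0000] k=[8 13 7 0 0 4 0 0 0]
t=18: x=[8.2000 12.5600 6.9600 0.2800 0.1600 3.6800 0.1600 0.0000 0.0000] k=[11 10 8 1 1 2 0 0 0]
t=19: x=[10.9600 9.9600 7.8000 1.2800 1.0400 1.8800 0.0800 0.0000 0.0000] k=[14 8 10 0 1 4 0 0 0]

[0.4242, 0.2424, 0.3030, 0.0000, 0.0303, 0.1212, 0.0000, 0.0000, 0.0000]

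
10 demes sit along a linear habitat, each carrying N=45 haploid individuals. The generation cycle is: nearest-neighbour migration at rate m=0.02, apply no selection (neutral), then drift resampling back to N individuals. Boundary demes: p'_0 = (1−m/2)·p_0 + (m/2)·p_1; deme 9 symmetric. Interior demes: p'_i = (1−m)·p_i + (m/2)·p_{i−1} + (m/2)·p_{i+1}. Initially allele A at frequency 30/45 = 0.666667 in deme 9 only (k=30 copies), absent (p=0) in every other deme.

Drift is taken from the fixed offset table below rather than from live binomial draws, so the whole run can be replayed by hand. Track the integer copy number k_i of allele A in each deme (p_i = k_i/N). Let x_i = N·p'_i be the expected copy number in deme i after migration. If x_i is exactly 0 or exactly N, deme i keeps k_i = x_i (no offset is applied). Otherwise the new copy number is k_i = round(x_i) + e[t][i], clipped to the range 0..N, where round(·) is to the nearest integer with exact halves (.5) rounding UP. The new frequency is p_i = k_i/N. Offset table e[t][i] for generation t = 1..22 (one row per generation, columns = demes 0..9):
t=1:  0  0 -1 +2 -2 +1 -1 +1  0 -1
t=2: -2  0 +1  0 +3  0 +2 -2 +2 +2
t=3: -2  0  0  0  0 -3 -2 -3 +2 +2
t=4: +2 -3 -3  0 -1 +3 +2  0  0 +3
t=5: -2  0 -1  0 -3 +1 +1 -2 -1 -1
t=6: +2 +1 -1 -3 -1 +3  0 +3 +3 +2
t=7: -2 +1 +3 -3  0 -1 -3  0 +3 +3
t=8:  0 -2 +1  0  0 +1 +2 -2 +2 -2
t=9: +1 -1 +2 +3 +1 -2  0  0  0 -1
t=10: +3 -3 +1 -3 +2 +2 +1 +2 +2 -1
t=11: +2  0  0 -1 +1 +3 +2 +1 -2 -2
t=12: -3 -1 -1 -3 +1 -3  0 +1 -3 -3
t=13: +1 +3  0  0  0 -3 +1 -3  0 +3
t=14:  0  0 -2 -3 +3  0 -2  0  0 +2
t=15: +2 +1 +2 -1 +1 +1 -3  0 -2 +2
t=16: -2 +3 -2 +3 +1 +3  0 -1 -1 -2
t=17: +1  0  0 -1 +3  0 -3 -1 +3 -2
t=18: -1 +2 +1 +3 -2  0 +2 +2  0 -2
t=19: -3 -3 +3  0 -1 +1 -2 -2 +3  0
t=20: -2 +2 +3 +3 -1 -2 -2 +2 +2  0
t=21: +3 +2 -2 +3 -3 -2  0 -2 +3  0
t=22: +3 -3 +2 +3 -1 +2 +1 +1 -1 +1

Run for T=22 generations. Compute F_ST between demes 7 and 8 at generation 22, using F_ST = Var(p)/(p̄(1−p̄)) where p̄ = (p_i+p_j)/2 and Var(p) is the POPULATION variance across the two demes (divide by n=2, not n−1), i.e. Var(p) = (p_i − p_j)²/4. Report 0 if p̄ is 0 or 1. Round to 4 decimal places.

t=0: k=[0 0 0 0 0 0 0 0 0 30]
t=1: x=[0.0000 0.0000 0.0000 0.0000 0.0000 0.0000 0.0000 0.0000 0.3000 29.7000] k=[0 0 0 0 0 0 0 0 0 29]
t=2: x=[0.0000 0.0000 0.0000 0.0000 0.0000 0.0000 0.0000 0.0000 0.2900 28.7100] k=[0 0 0 0 0 0 0 0 2 31]
t=3: x=[0.0000 0.0000 0.0000 0.0000 0.0000 0.0000 0.0000 0.0200 2.2700 30.7100] k=[0 0 0 0 0 0 0 0 4 33]
t=4: x=[0.0000 0.0000 0.0000 0.0000 0.0000 0.0000 0.0000 0.0400 4.2500 32.7100] k=[0 0 0 0 0 0 0 0 4 36]
t=5: x=[0.0000 0.0000 0.0000 0.0000 0.0000 0.0000 0.0000 0.0400 4.2800 35.6800] k=[0 0 0 0 0 0 0 0 3 35]
t=6: x=[0.0000 0.0000 0.0000 0.0000 0.0000 0.0000 0.0000 0.0300 3.2900 34.6800] k=[0 0 0 0 0 0 0 3 6 37]
t=7: x=[0.0000 0.0000 0.0000 0.0000 0.0000 0.0000 0.0300 3.0000 6.2800 36.6900] k=[0 0 0 0 0 0 0 3 9 40]
t=8: x=[0.0000 0.0000 0.0000 0.0000 0.0000 0.0000 0.0300 3.0300 9.2500 39.6900] k=[0 0 0 0 0 0 2 1 11 38]
t=9: x=[0.0000 0.0000 0.0000 0.0000 0.0000 0.0200 1.9700 1.1100 11.1700 37.7300] k=[0 0 0 0 0 0 2 1 11 37]
t=10: x=[0.0000 0.0000 0.0000 0.0000 0.0000 0.0200 1.9700 1.1100 11.1600 36.7400] k=[0 0 0 0 0 2 3 3 13 36]
t=11: x=[0.0000 0.0000 0.0000 0.0000 0.0200 1.9900 2.9900 3.1000 13.1300 35.7700] k=[0 0 0 0 1 5 5 4 11 34]
t=12: x=[0.0000 0.0000 0.0000 0.0100 1.0300 4.9600 4.9900 4.0800 11.1600 33.7700] k=[0 0 0 0 2 2 5 5 8 31]
t=13: x=[0.0000 0.0000 0.0000 0.0200 1.9800 2.0300 4.9700 5.0300 8.2000 30.7700] k=[0 0 0 0 2 0 6 2 8 34]
t=14: x=[0.0000 0.0000 0.0000 0.0200 1.9600 0.0800 5.9000 2.1000 8.2000 33.7400] k=[0 0 0 0 5 0 4 2 8 36]
t=15: x=[0.0000 0.0000 0.0000 0.0500 4.9000 0.0900 3.9400 2.0800 8.2200 35.7200] k=[0 0 0 0 6 1 1 2 6 38]
t=16: x=[0.0000 0.0000 0.0000 0.0600 5.8900 1.0500 1.0100 2.0300 6.2800 37.6800] k=[0 0 0 3 7 4 1 1 5 36]
t=17: x=[0.0000 0.0000 0.0300 3.0100 6.9300 4.0000 1.0300 1.0400 5.2700 35.6900] k=[0 0 0 2 10 4 0 0 8 34]
t=18: x=[0.0000 0.0000 0.0200 2.0600 9.8600 4.0200 0.0400 0.0800 8.1800 33.7400] k=[0 0 1 5 8 4 2 2 8 32]
t=19: x=[0.0000 0.0100 1.0300 4.9900 7.9300 4.0200 2.0200 2.0600 8.1800 31.7600] k=[0 0 4 5 7 5 0 0 11 32]
t=20: x=[0.0000 0.0400 3.9700 5.0100 6.9600 4.9700 0.0500 0.1100 11.1000 31.7900] k=[0 2 7 8 6 3 0 2 13 32]
t=21: x=[0.0200 2.0300 6.9600 7.9700 5.9900 3.0000 0.0500 2.0900 13.0800 31.8100] k=[3 4 5 11 3 1 0 0 16 32]
t=22: x=[3.0100 4.0000 5.0500 10.8600 3.0600 1.0100 0.0100 0.1600 16.0000 31.8400] k=[6 1 7 14 2 3 1 1 15 33]

0.1655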